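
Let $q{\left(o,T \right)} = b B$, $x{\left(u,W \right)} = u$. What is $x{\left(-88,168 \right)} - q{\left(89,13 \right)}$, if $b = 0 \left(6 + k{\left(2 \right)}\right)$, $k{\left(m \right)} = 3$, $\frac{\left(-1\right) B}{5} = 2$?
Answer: $-88$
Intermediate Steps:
$B = -10$ ($B = \left(-5\right) 2 = -10$)
$b = 0$ ($b = 0 \left(6 + 3\right) = 0 \cdot 9 = 0$)
$q{\left(o,T \right)} = 0$ ($q{\left(o,T \right)} = 0 \left(-10\right) = 0$)
$x{\left(-88,168 \right)} - q{\left(89,13 \right)} = -88 - 0 = -88 + 0 = -88$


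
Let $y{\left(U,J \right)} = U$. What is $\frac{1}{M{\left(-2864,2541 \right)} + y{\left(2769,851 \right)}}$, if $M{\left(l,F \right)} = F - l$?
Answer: $\frac{1}{8174} \approx 0.00012234$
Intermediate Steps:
$\frac{1}{M{\left(-2864,2541 \right)} + y{\left(2769,851 \right)}} = \frac{1}{\left(2541 - -2864\right) + 2769} = \frac{1}{\left(2541 + 2864\right) + 2769} = \frac{1}{5405 + 2769} = \frac{1}{8174}$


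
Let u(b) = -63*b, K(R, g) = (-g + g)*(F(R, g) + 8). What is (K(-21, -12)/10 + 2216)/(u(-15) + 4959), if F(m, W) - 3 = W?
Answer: 277/738 ≈ 0.37534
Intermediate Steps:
F(m, W) = 3 + W
K(R, g) = 0 (K(R, g) = (-g + g)*((3 + g) + 8) = 0*(11 + g) = 0)
(K(-21, -12)/10 + 2216)/(u(-15) + 4959) = (0/10 + 2216)/(-63*(-15) + 4959) = ((⅒)*0 + 2216)/(945 + 4959) = (0 + 2216)/5904 = 2216*(1/5904) = 277/738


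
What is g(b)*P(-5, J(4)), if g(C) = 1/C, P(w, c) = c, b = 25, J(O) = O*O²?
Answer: 64/25 ≈ 2.5600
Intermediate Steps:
J(O) = O³
g(b)*P(-5, J(4)) = 4³/25 = (1/25)*64 = 64/25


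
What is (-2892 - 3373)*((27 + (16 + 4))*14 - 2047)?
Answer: 8702085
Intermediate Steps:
(-2892 - 3373)*((27 + (16 + 4))*14 - 2047) = -6265*((27 + 20)*14 - 2047) = -6265*(47*14 - 2047) = -6265*(658 - 2047) = -6265*(-1389) = 8702085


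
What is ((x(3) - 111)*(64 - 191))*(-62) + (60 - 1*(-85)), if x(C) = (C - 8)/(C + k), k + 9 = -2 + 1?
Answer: -6077713/7 ≈ -8.6825e+5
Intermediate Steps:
k = -10 (k = -9 + (-2 + 1) = -9 - 1 = -10)
x(C) = (-8 + C)/(-10 + C) (x(C) = (C - 8)/(C - 10) = (-8 + C)/(-10 + C))
((x(3) - 111)*(64 - 191))*(-62) + (60 - 1*(-85)) = (((-8 + 3)/(-10 + 3) - 111)*(64 - 191))*(-62) + (60 - 1*(-85)) = ((-5/(-7) - 111)*(-127))*(-62) + (60 + 85) = ((-1/7*(-5) - 111)*(-127))*(-62) + 145 = ((5/7 - 111)*(-127))*(-62) + 145 = -772/7*(-127)*(-62) + 145 = (98044/7)*(-62) + 145 = -6078728/7 + 145 = -6077713/7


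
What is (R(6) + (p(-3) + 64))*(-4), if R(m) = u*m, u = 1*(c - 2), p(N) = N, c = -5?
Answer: -76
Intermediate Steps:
u = -7 (u = 1*(-5 - 2) = 1*(-7) = -7)
R(m) = -7*m
(R(6) + (p(-3) + 64))*(-4) = (-7*6 + (-3 + 64))*(-4) = (-42 + 61)*(-4) = 19*(-4) = -76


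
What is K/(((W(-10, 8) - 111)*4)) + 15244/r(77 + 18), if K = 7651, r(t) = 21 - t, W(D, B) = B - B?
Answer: -99115/444 ≈ -223.23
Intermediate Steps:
W(D, B) = 0
K/(((W(-10, 8) - 111)*4)) + 15244/r(77 + 18) = 7651/(((0 - 111)*4)) + 15244/(21 - (77 + 18)) = 7651/((-111*4)) + 15244/(21 - 1*95) = 7651/(-444) + 15244/(21 - 95) = 7651*(-1/444) + 15244/(-74) = -7651/444 + 15244*(-1/74) = -7651/444 - 206 = -99115/444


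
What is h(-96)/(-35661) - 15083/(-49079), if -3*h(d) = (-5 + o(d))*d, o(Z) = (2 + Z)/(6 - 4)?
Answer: 619542319/1750206219 ≈ 0.35398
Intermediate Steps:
o(Z) = 1 + Z/2 (o(Z) = (2 + Z)/2 = (2 + Z)*(½) = 1 + Z/2)
h(d) = -d*(-4 + d/2)/3 (h(d) = -(-5 + (1 + d/2))*d/3 = -(-4 + d/2)*d/3 = -d*(-4 + d/2)/3)
h(-96)/(-35661) - 15083/(-49079) = ((⅙)*(-96)*(8 - 1*(-96)))/(-35661) - 15083/(-49079) = ((⅙)*(-96)*(8 + 96))*(-1/35661) - 15083*(-1/49079) = ((⅙)*(-96)*104)*(-1/35661) + 15083/49079 = -1664*(-1/35661) + 15083/49079 = 1664/35661 + 15083/49079 = 619542319/1750206219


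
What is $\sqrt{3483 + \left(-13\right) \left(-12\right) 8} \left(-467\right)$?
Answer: $- 467 \sqrt{4731} \approx -32121.0$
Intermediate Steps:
$\sqrt{3483 + \left(-13\right) \left(-12\right) 8} \left(-467\right) = \sqrt{3483 + 156 \cdot 8} \left(-467\right) = \sqrt{3483 + 1248} \left(-467\right) = \sqrt{4731} \left(-467\right) = - 467 \sqrt{4731}$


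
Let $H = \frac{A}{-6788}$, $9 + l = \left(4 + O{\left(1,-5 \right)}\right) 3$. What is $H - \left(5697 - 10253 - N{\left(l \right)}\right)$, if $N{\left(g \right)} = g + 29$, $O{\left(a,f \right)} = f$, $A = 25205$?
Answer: $\frac{31016319}{6788} \approx 4569.3$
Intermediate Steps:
$l = -12$ ($l = -9 + \left(4 - 5\right) 3 = -9 - 3 = -12$)
$N{\left(g \right)} = 29 + g$
$H = - \frac{25205}{6788}$ ($H = \frac{25205}{-6788} = 25205 \left(- \frac{1}{6788}\right) = - \frac{25205}{6788} \approx -3.7132$)
$H - \left(5697 - 10253 - N{\left(l \right)}\right) = - \frac{25205}{6788} + \left(\left(29 - 12\right) - \left(5697 - 10253\right)\right) = - \frac{25205}{6788} + \left(17 - \left(5697 - 10253\right)\right) = - \frac{25205}{6788} + \left(17 - -4556\right) = - \frac{25205}{6788} + \left(17 + 4556\right) = - \frac{25205}{6788} + 4573 = \frac{31016319}{6788}$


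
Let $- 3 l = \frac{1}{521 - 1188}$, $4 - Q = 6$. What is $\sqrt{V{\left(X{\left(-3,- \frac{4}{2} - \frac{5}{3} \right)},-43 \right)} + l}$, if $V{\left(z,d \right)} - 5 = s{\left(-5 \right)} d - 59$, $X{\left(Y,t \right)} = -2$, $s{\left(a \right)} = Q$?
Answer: $\frac{\sqrt{128130033}}{2001} \approx 5.6569$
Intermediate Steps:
$Q = -2$ ($Q = 4 - 6 = -2$)
$s{\left(a \right)} = -2$
$l = \frac{1}{2001}$ ($l = - \frac{1}{3 \left(521 - 1188\right)} = - \frac{1}{3 \left(-667\right)} = \left(- \frac{1}{3}\right) \left(- \frac{1}{667}\right) = \frac{1}{2001} \approx 0.00049975$)
$V{\left(z,d \right)} = -54 - 2 d$ ($V{\left(z,d \right)} = 5 - \left(59 + 2 d\right) = -54 - 2 d$)
$\sqrt{V{\left(X{\left(-3,- \frac{4}{2} - \frac{5}{3} \right)},-43 \right)} + l} = \sqrt{\left(-54 - -86\right) + \frac{1}{2001}} = \sqrt{\left(-54 + 86\right) + \frac{1}{2001}} = \sqrt{32 + \frac{1}{2001}} = \sqrt{\frac{64033}{2001}} = \frac{\sqrt{128130033}}{2001}$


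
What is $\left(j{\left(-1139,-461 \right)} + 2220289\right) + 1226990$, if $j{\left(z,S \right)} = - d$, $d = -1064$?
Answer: $3448343$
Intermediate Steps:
$j{\left(z,S \right)} = 1064$ ($j{\left(z,S \right)} = \left(-1\right) \left(-1064\right) = 1064$)
$\left(j{\left(-1139,-461 \right)} + 2220289\right) + 1226990 = \left(1064 + 2220289\right) + 1226990 = 2221353 + 1226990 = 3448343$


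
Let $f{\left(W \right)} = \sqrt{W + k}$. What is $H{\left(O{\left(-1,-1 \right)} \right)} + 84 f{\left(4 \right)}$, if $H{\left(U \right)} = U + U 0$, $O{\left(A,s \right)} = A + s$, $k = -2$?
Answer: $-2 + 84 \sqrt{2} \approx 116.79$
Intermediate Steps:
$f{\left(W \right)} = \sqrt{-2 + W}$ ($f{\left(W \right)} = \sqrt{W - 2} = \sqrt{-2 + W}$)
$H{\left(U \right)} = U$ ($H{\left(U \right)} = U + 0 = U$)
$H{\left(O{\left(-1,-1 \right)} \right)} + 84 f{\left(4 \right)} = \left(-1 - 1\right) + 84 \sqrt{-2 + 4} = -2 + 84 \sqrt{2}$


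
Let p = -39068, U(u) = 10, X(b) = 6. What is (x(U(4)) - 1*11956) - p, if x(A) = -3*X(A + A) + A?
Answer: 27104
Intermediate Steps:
x(A) = -18 + A (x(A) = -3*6 + A = -18 + A)
(x(U(4)) - 1*11956) - p = ((-18 + 10) - 1*11956) - 1*(-39068) = (-8 - 11956) + 39068 = -11964 + 39068 = 27104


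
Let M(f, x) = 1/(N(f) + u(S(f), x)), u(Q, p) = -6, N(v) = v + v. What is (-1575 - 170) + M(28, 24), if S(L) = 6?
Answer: -87249/50 ≈ -1745.0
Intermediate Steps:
N(v) = 2*v
M(f, x) = 1/(-6 + 2*f) (M(f, x) = 1/(2*f - 6) = 1/(-6 + 2*f))
(-1575 - 170) + M(28, 24) = (-1575 - 170) + 1/(2*(-3 + 28)) = -1745 + (1/2)/25 = -1745 + (1/2)*(1/25) = -1745 + 1/50 = -87249/50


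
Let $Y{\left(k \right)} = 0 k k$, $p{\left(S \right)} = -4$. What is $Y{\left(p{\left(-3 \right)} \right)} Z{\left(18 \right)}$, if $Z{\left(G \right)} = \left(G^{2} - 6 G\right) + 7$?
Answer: $0$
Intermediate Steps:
$Y{\left(k \right)} = 0$ ($Y{\left(k \right)} = 0 k^{2} = 0$)
$Z{\left(G \right)} = 7 + G^{2} - 6 G$
$Y{\left(p{\left(-3 \right)} \right)} Z{\left(18 \right)} = 0 \left(7 + 18^{2} - 108\right) = 0 \left(7 + 324 - 108\right) = 0 \cdot 223 = 0$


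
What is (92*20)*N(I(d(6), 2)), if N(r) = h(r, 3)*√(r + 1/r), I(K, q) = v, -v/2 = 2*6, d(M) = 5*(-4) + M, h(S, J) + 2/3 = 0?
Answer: -920*I*√3462/9 ≈ -6014.6*I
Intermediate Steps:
h(S, J) = -⅔ (h(S, J) = -⅔ + 0 = -⅔)
d(M) = -20 + M
v = -24 (v = -4*6 = -2*12 = -24)
I(K, q) = -24
N(r) = -2*√(r + 1/r)/3
(92*20)*N(I(d(6), 2)) = (92*20)*(-2*√(-24 + 1/(-24))/3) = 1840*(-2*√(-24 - 1/24)/3) = 1840*(-I*√3462/18) = -920*I*√3462/9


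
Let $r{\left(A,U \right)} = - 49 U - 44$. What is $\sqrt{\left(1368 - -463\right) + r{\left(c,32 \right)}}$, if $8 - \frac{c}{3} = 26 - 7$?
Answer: $\sqrt{219} \approx 14.799$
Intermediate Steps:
$c = -33$ ($c = 24 - 3 \left(26 - 7\right) = 24 - 57 = -33$)
$r{\left(A,U \right)} = -44 - 49 U$
$\sqrt{\left(1368 - -463\right) + r{\left(c,32 \right)}} = \sqrt{\left(1368 - -463\right) - 1612} = \sqrt{\left(1368 + 463\right) - 1612} = \sqrt{1831 - 1612} = \sqrt{219}$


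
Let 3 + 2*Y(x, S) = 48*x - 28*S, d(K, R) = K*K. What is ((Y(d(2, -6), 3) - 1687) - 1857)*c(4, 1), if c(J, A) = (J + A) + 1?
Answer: -20949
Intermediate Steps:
c(J, A) = 1 + A + J (c(J, A) = (A + J) + 1 = 1 + A + J)
d(K, R) = K²
Y(x, S) = -3/2 - 14*S + 24*x (Y(x, S) = -3/2 + (48*x - 28*S)/2 = -3/2 + (-28*S + 48*x)/2 = -3/2 + (-14*S + 24*x) = -3/2 - 14*S + 24*x)
((Y(d(2, -6), 3) - 1687) - 1857)*c(4, 1) = (((-3/2 - 14*3 + 24*2²) - 1687) - 1857)*(1 + 1 + 4) = (((-3/2 - 42 + 24*4) - 1687) - 1857)*6 = (((-3/2 - 42 + 96) - 1687) - 1857)*6 = ((105/2 - 1687) - 1857)*6 = (-3269/2 - 1857)*6 = -6983/2*6 = -20949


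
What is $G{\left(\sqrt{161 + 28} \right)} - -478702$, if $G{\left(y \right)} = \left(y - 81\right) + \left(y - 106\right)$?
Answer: $478515 + 6 \sqrt{21} \approx 4.7854 \cdot 10^{5}$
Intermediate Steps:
$G{\left(y \right)} = -187 + 2 y$ ($G{\left(y \right)} = \left(-81 + y\right) + \left(-106 + y\right) = -187 + 2 y$)
$G{\left(\sqrt{161 + 28} \right)} - -478702 = \left(-187 + 2 \sqrt{161 + 28}\right) - -478702 = \left(-187 + 2 \sqrt{189}\right) + 478702 = \left(-187 + 2 \cdot 3 \sqrt{21}\right) + 478702 = \left(-187 + 6 \sqrt{21}\right) + 478702 = 478515 + 6 \sqrt{21}$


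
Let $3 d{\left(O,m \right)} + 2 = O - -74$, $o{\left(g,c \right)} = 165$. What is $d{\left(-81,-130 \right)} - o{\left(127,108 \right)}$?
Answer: $-168$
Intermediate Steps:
$d{\left(O,m \right)} = 24 + \frac{O}{3}$ ($d{\left(O,m \right)} = - \frac{2}{3} + \frac{O - -74}{3} = - \frac{2}{3} + \frac{O + 74}{3} = - \frac{2}{3} + \frac{74 + O}{3} = - \frac{2}{3} + \left(\frac{74}{3} + \frac{O}{3}\right) = 24 + \frac{O}{3}$)
$d{\left(-81,-130 \right)} - o{\left(127,108 \right)} = \left(24 + \frac{1}{3} \left(-81\right)\right) - 165 = \left(24 - 27\right) - 165 = -3 - 165 = -168$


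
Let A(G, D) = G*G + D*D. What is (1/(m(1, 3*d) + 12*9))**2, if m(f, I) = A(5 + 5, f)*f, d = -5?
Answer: 1/43681 ≈ 2.2893e-5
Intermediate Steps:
A(G, D) = D**2 + G**2 (A(G, D) = G**2 + D**2 = D**2 + G**2)
m(f, I) = f*(100 + f**2) (m(f, I) = (f**2 + (5 + 5)**2)*f = (f**2 + 10**2)*f = (f**2 + 100)*f = (100 + f**2)*f = f*(100 + f**2))
(1/(m(1, 3*d) + 12*9))**2 = (1/(1*(100 + 1**2) + 12*9))**2 = (1/(1*(100 + 1) + 108))**2 = (1/(1*101 + 108))**2 = (1/(101 + 108))**2 = (1/209)**2 = 1/43681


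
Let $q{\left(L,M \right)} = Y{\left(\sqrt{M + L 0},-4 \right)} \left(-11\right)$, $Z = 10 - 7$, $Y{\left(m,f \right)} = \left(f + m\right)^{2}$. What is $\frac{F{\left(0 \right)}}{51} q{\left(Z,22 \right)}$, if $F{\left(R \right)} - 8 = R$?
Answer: $- \frac{3344}{51} + \frac{704 \sqrt{22}}{51} \approx -0.8225$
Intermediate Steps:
$F{\left(R \right)} = 8 + R$
$Z = 3$ ($Z = 10 - 7 = 3$)
$q{\left(L,M \right)} = - 11 \left(-4 + \sqrt{M}\right)^{2}$ ($q{\left(L,M \right)} = \left(-4 + \sqrt{M + L 0}\right)^{2} \left(-11\right) = \left(-4 + \sqrt{M + 0}\right)^{2} \left(-11\right) = \left(-4 + \sqrt{M}\right)^{2} \left(-11\right) = - 11 \left(-4 + \sqrt{M}\right)^{2}$)
$\frac{F{\left(0 \right)}}{51} q{\left(Z,22 \right)} = \frac{8 + 0}{51} \left(- 11 \left(-4 + \sqrt{22}\right)^{2}\right) = 8 \cdot \frac{1}{51} \left(- 11 \left(-4 + \sqrt{22}\right)^{2}\right) = \frac{8 \left(- 11 \left(-4 + \sqrt{22}\right)^{2}\right)}{51} = - \frac{88 \left(-4 + \sqrt{22}\right)^{2}}{51}$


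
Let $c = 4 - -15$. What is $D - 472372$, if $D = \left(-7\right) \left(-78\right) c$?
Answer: $-461998$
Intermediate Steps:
$c = 19$ ($c = 4 + 15 = 19$)
$D = 10374$ ($D = \left(-7\right) \left(-78\right) 19 = 546 \cdot 19 = 10374$)
$D - 472372 = 10374 - 472372 = -461998$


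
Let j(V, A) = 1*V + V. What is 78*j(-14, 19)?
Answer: -2184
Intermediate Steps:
j(V, A) = 2*V (j(V, A) = V + V = 2*V)
78*j(-14, 19) = 78*(2*(-14)) = 78*(-28) = -2184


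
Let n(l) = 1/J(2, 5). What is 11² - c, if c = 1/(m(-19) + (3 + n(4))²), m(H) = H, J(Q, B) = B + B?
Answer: 113719/939 ≈ 121.11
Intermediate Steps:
J(Q, B) = 2*B
n(l) = ⅒ (n(l) = 1/(2*5) = 1/10 = ⅒)
c = -100/939 (c = 1/(-19 + (3 + ⅒)²) = 1/(-19 + (31/10)²) = 1/(-19 + 961/100) = 1/(-939/100) = -100/939 ≈ -0.10650)
11² - c = 11² - 1*(-100/939) = 121 + 100/939 = 113719/939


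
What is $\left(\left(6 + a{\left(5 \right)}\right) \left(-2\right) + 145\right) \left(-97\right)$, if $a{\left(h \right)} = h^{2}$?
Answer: $-8051$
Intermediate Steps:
$\left(\left(6 + a{\left(5 \right)}\right) \left(-2\right) + 145\right) \left(-97\right) = \left(\left(6 + 5^{2}\right) \left(-2\right) + 145\right) \left(-97\right) = \left(\left(6 + 25\right) \left(-2\right) + 145\right) \left(-97\right) = \left(31 \left(-2\right) + 145\right) \left(-97\right) = \left(-62 + 145\right) \left(-97\right) = 83 \left(-97\right) = -8051$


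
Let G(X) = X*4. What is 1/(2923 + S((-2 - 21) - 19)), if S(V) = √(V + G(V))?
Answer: 2923/8544139 - I*√210/8544139 ≈ 0.00034211 - 1.6961e-6*I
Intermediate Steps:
G(X) = 4*X
S(V) = √5*√V (S(V) = √(V + 4*V) = √(5*V) = √5*√V)
1/(2923 + S((-2 - 21) - 19)) = 1/(2923 + √5*√((-2 - 21) - 19)) = 1/(2923 + √5*√(-23 - 19)) = 1/(2923 + √5*√(-42)) = 1/(2923 + √5*(I*√42)) = 1/(2923 + I*√210)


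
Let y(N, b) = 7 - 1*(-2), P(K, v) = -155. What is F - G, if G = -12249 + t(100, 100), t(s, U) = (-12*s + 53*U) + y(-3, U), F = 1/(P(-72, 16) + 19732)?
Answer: 159356781/19577 ≈ 8140.0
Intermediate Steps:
y(N, b) = 9 (y(N, b) = 7 + 2 = 9)
F = 1/19577 (F = 1/(-155 + 19732) = 1/19577 ≈ 5.1080e-5)
t(s, U) = 9 - 12*s + 53*U (t(s, U) = (-12*s + 53*U) + 9 = 9 - 12*s + 53*U)
G = -8140 (G = -12249 + (9 - 12*100 + 53*100) = -12249 + (9 - 1200 + 5300) = -12249 + 4109 = -8140)
F - G = 1/19577 - 1*(-8140) = 1/19577 + 8140 = 159356781/19577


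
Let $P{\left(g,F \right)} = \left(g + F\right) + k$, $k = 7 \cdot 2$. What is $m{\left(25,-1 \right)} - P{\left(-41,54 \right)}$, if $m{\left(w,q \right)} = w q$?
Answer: $-52$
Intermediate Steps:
$k = 14$
$P{\left(g,F \right)} = 14 + F + g$ ($P{\left(g,F \right)} = \left(g + F\right) + 14 = \left(F + g\right) + 14 = 14 + F + g$)
$m{\left(w,q \right)} = q w$
$m{\left(25,-1 \right)} - P{\left(-41,54 \right)} = \left(-1\right) 25 - \left(14 + 54 - 41\right) = -25 - 27 = -52$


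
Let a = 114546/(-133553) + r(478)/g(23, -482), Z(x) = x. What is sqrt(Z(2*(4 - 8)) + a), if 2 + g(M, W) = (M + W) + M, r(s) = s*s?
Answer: 8*I*sqrt(7091035482527178)/29248107 ≈ 23.033*I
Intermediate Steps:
r(s) = s**2
g(M, W) = -2 + W + 2*M (g(M, W) = -2 + ((M + W) + M) = -2 + (W + 2*M) = -2 + W + 2*M)
a = -15282447400/29248107 (a = 114546/(-133553) + 478**2/(-2 - 482 + 2*23) = 114546*(-1/133553) + 228484/(-2 - 482 + 46) = -114546/133553 + 228484/(-438) = -114546/133553 + 228484*(-1/438) = -114546/133553 - 114242/219 = -15282447400/29248107 ≈ -522.51)
sqrt(Z(2*(4 - 8)) + a) = sqrt(2*(4 - 8) - 15282447400/29248107) = sqrt(2*(-4) - 15282447400/29248107) = sqrt(-8 - 15282447400/29248107) = sqrt(-15516432256/29248107) = 8*I*sqrt(7091035482527178)/29248107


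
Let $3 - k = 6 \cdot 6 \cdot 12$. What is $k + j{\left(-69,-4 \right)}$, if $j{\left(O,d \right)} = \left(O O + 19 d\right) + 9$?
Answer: $4265$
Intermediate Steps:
$j{\left(O,d \right)} = 9 + O^{2} + 19 d$ ($j{\left(O,d \right)} = \left(O^{2} + 19 d\right) + 9 = 9 + O^{2} + 19 d$)
$k = -429$ ($k = 3 - 6 \cdot 6 \cdot 12 = 3 - 36 \cdot 12 = 3 - 432 = -429$)
$k + j{\left(-69,-4 \right)} = -429 + \left(9 + \left(-69\right)^{2} + 19 \left(-4\right)\right) = -429 + \left(9 + 4761 - 76\right) = -429 + 4694 = 4265$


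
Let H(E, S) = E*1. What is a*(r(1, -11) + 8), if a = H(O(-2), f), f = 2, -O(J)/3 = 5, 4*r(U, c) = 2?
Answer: -255/2 ≈ -127.50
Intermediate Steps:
r(U, c) = ½ (r(U, c) = (¼)*2 = ½)
O(J) = -15 (O(J) = -3*5 = -15)
H(E, S) = E
a = -15
a*(r(1, -11) + 8) = -15*(½ + 8) = -15*17/2 = -255/2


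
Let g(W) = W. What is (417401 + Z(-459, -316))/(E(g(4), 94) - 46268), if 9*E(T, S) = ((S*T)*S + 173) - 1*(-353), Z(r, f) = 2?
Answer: -3756627/380542 ≈ -9.8718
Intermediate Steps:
E(T, S) = 526/9 + T*S²/9 (E(T, S) = (((S*T)*S + 173) - 1*(-353))/9 = ((T*S² + 173) + 353)/9 = ((173 + T*S²) + 353)/9 = (526 + T*S²)/9 = 526/9 + T*S²/9)
(417401 + Z(-459, -316))/(E(g(4), 94) - 46268) = (417401 + 2)/((526/9 + (⅑)*4*94²) - 46268) = 417403/((526/9 + (⅑)*4*8836) - 46268) = 417403/((526/9 + 35344/9) - 46268) = 417403/(35870/9 - 46268) = 417403/(-380542/9) = 417403*(-9/380542) = -3756627/380542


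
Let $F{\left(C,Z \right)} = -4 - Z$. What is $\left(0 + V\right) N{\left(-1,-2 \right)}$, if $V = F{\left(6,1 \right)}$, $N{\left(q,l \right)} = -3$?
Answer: $15$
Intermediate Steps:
$V = -5$ ($V = -4 - 1 = -5$)
$\left(0 + V\right) N{\left(-1,-2 \right)} = \left(0 - 5\right) \left(-3\right) = \left(-5\right) \left(-3\right) = 15$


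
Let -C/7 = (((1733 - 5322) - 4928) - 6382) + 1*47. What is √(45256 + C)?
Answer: 6*√4145 ≈ 386.29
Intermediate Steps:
C = 103964 (C = -7*((((1733 - 5322) - 4928) - 6382) + 1*47) = -7*(((-3589 - 4928) - 6382) + 47) = -7*((-8517 - 6382) + 47) = -7*(-14899 + 47) = -7*(-14852) = 103964)
√(45256 + C) = √(45256 + 103964) = √149220 = 6*√4145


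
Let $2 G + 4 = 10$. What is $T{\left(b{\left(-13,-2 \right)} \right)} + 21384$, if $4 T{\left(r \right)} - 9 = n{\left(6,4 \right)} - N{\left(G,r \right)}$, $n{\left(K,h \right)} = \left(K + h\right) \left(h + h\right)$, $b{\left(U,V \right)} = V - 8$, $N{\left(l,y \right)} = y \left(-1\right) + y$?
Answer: $\frac{85625}{4} \approx 21406.0$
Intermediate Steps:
$G = 3$ ($G = -2 + \frac{1}{2} \cdot 10 = -2 + 5 = 3$)
$N{\left(l,y \right)} = 0$ ($N{\left(l,y \right)} = - y + y = 0$)
$b{\left(U,V \right)} = -8 + V$
$n{\left(K,h \right)} = 2 h \left(K + h\right)$ ($n{\left(K,h \right)} = \left(K + h\right) 2 h = 2 h \left(K + h\right)$)
$T{\left(r \right)} = \frac{89}{4}$ ($T{\left(r \right)} = \frac{9}{4} + \frac{2 \cdot 4 \left(6 + 4\right) - 0}{4} = \frac{9}{4} + \frac{2 \cdot 4 \cdot 10 + 0}{4} = \frac{9}{4} + \frac{80 + 0}{4} = \frac{9}{4} + \frac{1}{4} \cdot 80 = \frac{9}{4} + 20 = \frac{89}{4}$)
$T{\left(b{\left(-13,-2 \right)} \right)} + 21384 = \frac{89}{4} + 21384 = \frac{85625}{4}$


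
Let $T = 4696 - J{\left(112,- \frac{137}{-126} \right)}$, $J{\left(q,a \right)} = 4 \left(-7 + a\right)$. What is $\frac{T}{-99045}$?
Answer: $- \frac{297338}{6239835} \approx -0.047652$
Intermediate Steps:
$J{\left(q,a \right)} = -28 + 4 a$
$T = \frac{297338}{63}$ ($T = 4696 - \left(-28 + 4 \left(- \frac{137}{-126}\right)\right) = 4696 - \left(-28 + 4 \left(\left(-137\right) \left(- \frac{1}{126}\right)\right)\right) = 4696 - \left(-28 + 4 \cdot \frac{137}{126}\right) = 4696 - \left(-28 + \frac{274}{63}\right) = 4696 - - \frac{1490}{63} = 4696 + \frac{1490}{63} = \frac{297338}{63} \approx 4719.6$)
$\frac{T}{-99045} = \frac{297338}{63 \left(-99045\right)} = \frac{297338}{63} \left(- \frac{1}{99045}\right) = - \frac{297338}{6239835}$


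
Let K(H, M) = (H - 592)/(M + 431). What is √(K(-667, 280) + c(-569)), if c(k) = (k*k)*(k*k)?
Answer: 2*√1471925286740497/237 ≈ 3.2376e+5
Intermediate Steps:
c(k) = k⁴ (c(k) = k²*k² = k⁴)
K(H, M) = (-592 + H)/(431 + M)
√(K(-667, 280) + c(-569)) = √((-592 - 667)/(431 + 280) + (-569)⁴) = √(-1259/711 + 104821185121) = √(74527862619772/711) = 2*√1471925286740497/237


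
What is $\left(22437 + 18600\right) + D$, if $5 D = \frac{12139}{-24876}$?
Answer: $\frac{5104169921}{124380} \approx 41037.0$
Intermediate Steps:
$D = - \frac{12139}{124380}$ ($D = \frac{12139 \frac{1}{-24876}}{5} = \frac{12139 \left(- \frac{1}{24876}\right)}{5} = \frac{1}{5} \left(- \frac{12139}{24876}\right) = - \frac{12139}{124380} \approx -0.097596$)
$\left(22437 + 18600\right) + D = \left(22437 + 18600\right) - \frac{12139}{124380} = 41037 - \frac{12139}{124380} = \frac{5104169921}{124380}$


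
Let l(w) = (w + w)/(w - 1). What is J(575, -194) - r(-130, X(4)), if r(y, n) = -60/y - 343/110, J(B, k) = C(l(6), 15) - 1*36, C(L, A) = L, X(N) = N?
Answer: -44249/1430 ≈ -30.943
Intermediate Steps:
l(w) = 2*w/(-1 + w) (l(w) = (2*w)/(-1 + w) = 2*w/(-1 + w))
J(B, k) = -168/5 (J(B, k) = 2*6/(-1 + 6) - 1*36 = 2*6/5 - 36 = 2*6*(1/5) - 36 = 12/5 - 36 = -168/5)
r(y, n) = -343/110 - 60/y (r(y, n) = -60/y - 343*1/110 = -60/y - 343/110 = -343/110 - 60/y)
J(575, -194) - r(-130, X(4)) = -168/5 - (-343/110 - 60/(-130)) = -168/5 - (-343/110 - 60*(-1/130)) = -168/5 - (-343/110 + 6/13) = -168/5 - 1*(-3799/1430) = -168/5 + 3799/1430 = -44249/1430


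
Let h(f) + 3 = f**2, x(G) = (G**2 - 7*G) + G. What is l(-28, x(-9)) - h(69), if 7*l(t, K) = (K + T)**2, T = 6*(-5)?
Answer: -3183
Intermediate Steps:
x(G) = G**2 - 6*G
T = -30
l(t, K) = (-30 + K)**2/7 (l(t, K) = (K - 30)**2/7 = (-30 + K)**2/7)
h(f) = -3 + f**2
l(-28, x(-9)) - h(69) = (-30 - 9*(-6 - 9))**2/7 - (-3 + 69**2) = (-30 - 9*(-15))**2/7 - (-3 + 4761) = (-30 + 135)**2/7 - 1*4758 = (1/7)*105**2 - 4758 = (1/7)*11025 - 4758 = 1575 - 4758 = -3183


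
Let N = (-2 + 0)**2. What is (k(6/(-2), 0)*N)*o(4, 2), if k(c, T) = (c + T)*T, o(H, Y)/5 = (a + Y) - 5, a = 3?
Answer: 0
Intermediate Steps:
o(H, Y) = -10 + 5*Y (o(H, Y) = 5*((3 + Y) - 5) = 5*(-2 + Y) = -10 + 5*Y)
k(c, T) = T*(T + c) (k(c, T) = (T + c)*T = T*(T + c))
N = 4 (N = (-2)**2 = 4)
(k(6/(-2), 0)*N)*o(4, 2) = ((0*(0 + 6/(-2)))*4)*(-10 + 5*2) = ((0*(0 + 6*(-1/2)))*4)*(-10 + 10) = ((0*(0 - 3))*4)*0 = ((0*(-3))*4)*0 = (0*4)*0 = 0*0 = 0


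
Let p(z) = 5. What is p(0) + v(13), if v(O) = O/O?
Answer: 6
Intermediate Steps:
v(O) = 1
p(0) + v(13) = 5 + 1 = 6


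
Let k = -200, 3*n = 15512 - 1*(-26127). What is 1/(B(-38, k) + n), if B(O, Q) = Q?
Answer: 3/41039 ≈ 7.3101e-5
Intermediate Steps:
n = 41639/3 (n = (15512 - 1*(-26127))/3 = (15512 + 26127)/3 = (⅓)*41639 = 41639/3 ≈ 13880.)
1/(B(-38, k) + n) = 1/(-200 + 41639/3) = 1/(41039/3) = 3/41039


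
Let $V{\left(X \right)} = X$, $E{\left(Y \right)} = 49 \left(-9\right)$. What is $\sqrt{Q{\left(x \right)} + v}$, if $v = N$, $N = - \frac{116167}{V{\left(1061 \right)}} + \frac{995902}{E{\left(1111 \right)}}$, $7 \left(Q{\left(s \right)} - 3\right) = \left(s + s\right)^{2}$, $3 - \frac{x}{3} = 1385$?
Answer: $\frac{\sqrt{4875120274080746}}{22281} \approx 3133.7$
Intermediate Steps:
$x = -4146$ ($x = 9 - 4155 = -4146$)
$Q{\left(s \right)} = 3 + \frac{4 s^{2}}{7}$ ($Q{\left(s \right)} = 3 + \frac{\left(s + s\right)^{2}}{7} = 3 + \frac{\left(2 s\right)^{2}}{7} = 3 + \frac{4 s^{2}}{7}$)
$E{\left(Y \right)} = -441$
$N = - \frac{1107881669}{467901}$ ($N = - \frac{116167}{1061} + \frac{995902}{-441} = \left(-116167\right) \frac{1}{1061} + 995902 \left(- \frac{1}{441}\right) = - \frac{116167}{1061} - \frac{995902}{441} = - \frac{1107881669}{467901} \approx -2367.8$)
$v = - \frac{1107881669}{467901} \approx -2367.8$
$\sqrt{Q{\left(x \right)} + v} = \sqrt{\left(3 + \frac{4 \left(-4146\right)^{2}}{7}\right) - \frac{1107881669}{467901}} = \sqrt{\left(3 + \frac{4}{7} \cdot 17189316\right) - \frac{1107881669}{467901}} = \sqrt{\left(3 + \frac{68757264}{7}\right) - \frac{1107881669}{467901}} = \sqrt{\frac{68757285}{7} - \frac{1107881669}{467901}} = \sqrt{\frac{4594835319586}{467901}} = \frac{\sqrt{4875120274080746}}{22281}$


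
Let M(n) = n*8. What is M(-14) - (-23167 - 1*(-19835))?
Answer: 3220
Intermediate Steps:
M(n) = 8*n
M(-14) - (-23167 - 1*(-19835)) = 8*(-14) - (-23167 - 1*(-19835)) = -112 - (-23167 + 19835) = -112 - 1*(-3332) = -112 + 3332 = 3220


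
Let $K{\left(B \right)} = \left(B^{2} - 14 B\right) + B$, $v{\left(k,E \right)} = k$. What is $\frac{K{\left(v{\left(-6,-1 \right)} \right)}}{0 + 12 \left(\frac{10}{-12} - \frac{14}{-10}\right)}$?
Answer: $\frac{285}{17} \approx 16.765$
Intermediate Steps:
$K{\left(B \right)} = B^{2} - 13 B$
$\frac{K{\left(v{\left(-6,-1 \right)} \right)}}{0 + 12 \left(\frac{10}{-12} - \frac{14}{-10}\right)} = \frac{\left(-6\right) \left(-13 - 6\right)}{0 + 12 \left(\frac{10}{-12} - \frac{14}{-10}\right)} = \frac{\left(-6\right) \left(-19\right)}{0 + 12 \left(10 \left(- \frac{1}{12}\right) - - \frac{7}{5}\right)} = \frac{114}{0 + 12 \left(- \frac{5}{6} + \frac{7}{5}\right)} = \frac{114}{0 + 12 \cdot \frac{17}{30}} = \frac{114}{0 + \frac{34}{5}} = \frac{114}{\frac{34}{5}} = 114 \cdot \frac{5}{34} = \frac{285}{17}$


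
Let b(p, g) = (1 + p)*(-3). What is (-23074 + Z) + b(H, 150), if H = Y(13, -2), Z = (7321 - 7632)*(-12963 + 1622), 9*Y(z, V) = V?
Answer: 10511924/3 ≈ 3.5040e+6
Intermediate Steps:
Y(z, V) = V/9
Z = 3527051 (Z = -311*(-11341) = 3527051)
H = -2/9 (H = (⅑)*(-2) = -2/9 ≈ -0.22222)
b(p, g) = -3 - 3*p
(-23074 + Z) + b(H, 150) = (-23074 + 3527051) + (-3 - 3*(-2/9)) = 3503977 + (-3 + ⅔) = 3503977 - 7/3 = 10511924/3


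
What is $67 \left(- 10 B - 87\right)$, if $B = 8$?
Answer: $-11189$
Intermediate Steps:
$67 \left(- 10 B - 87\right) = 67 \left(\left(-10\right) 8 - 87\right) = 67 \left(-80 - 87\right) = 67 \left(-167\right) = -11189$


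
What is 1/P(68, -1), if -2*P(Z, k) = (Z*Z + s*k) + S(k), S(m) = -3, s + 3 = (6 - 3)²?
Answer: -2/4615 ≈ -0.00043337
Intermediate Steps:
s = 6 (s = -3 + (6 - 3)² = -3 + 3² = -3 + 9 = 6)
P(Z, k) = 3/2 - 3*k - Z²/2 (P(Z, k) = -((Z*Z + 6*k) - 3)/2 = -((Z² + 6*k) - 3)/2 = -(-3 + Z² + 6*k)/2 = 3/2 - 3*k - Z²/2)
1/P(68, -1) = 1/(3/2 - 3*(-1) - ½*68²) = 1/(3/2 + 3 - ½*4624) = 1/(3/2 + 3 - 2312) = 1/(-4615/2) = -2/4615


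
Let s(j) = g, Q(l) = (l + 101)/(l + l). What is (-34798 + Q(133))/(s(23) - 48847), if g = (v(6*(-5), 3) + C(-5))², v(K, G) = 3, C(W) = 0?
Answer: 4628017/6495454 ≈ 0.71250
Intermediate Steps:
Q(l) = (101 + l)/(2*l) (Q(l) = (101 + l)/((2*l)) = (101 + l)*(1/(2*l)) = (101 + l)/(2*l))
g = 9 (g = (3 + 0)² = 3² = 9)
s(j) = 9
(-34798 + Q(133))/(s(23) - 48847) = (-34798 + (½)*(101 + 133)/133)/(9 - 48847) = (-34798 + (½)*(1/133)*234)/(-48838) = (-34798 + 117/133)*(-1/48838) = -4628017/133*(-1/48838) = 4628017/6495454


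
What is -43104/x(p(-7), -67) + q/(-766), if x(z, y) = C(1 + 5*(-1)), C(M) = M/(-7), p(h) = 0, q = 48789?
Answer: -57829701/766 ≈ -75496.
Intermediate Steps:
C(M) = -M/7 (C(M) = M*(-⅐) = -M/7)
x(z, y) = 4/7 (x(z, y) = -(1 + 5*(-1))/7 = -(1 - 5)/7 = -⅐*(-4) = 4/7)
-43104/x(p(-7), -67) + q/(-766) = -43104/4/7 + 48789/(-766) = -43104*7/4 + 48789*(-1/766) = -75432 - 48789/766 = -57829701/766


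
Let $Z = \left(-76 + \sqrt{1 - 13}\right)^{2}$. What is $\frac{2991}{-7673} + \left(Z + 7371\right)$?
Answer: $\frac{100781864}{7673} - 304 i \sqrt{3} \approx 13135.0 - 526.54 i$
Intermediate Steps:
$Z = \left(-76 + 2 i \sqrt{3}\right)^{2}$ ($Z = \left(-76 + \sqrt{1 - 13}\right)^{2} = \left(-76 + \sqrt{-12}\right)^{2} = \left(-76 + 2 i \sqrt{3}\right)^{2} \approx 5764.0 - 526.54 i$)
$\frac{2991}{-7673} + \left(Z + 7371\right) = \frac{2991}{-7673} + \left(\left(5764 - 304 i \sqrt{3}\right) + 7371\right) = 2991 \left(- \frac{1}{7673}\right) + \left(13135 - 304 i \sqrt{3}\right) = - \frac{2991}{7673} + \left(13135 - 304 i \sqrt{3}\right) = \frac{100781864}{7673} - 304 i \sqrt{3}$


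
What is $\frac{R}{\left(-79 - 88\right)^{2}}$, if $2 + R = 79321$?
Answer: $\frac{79319}{27889} \approx 2.8441$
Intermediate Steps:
$R = 79319$ ($R = -2 + 79321 = 79319$)
$\frac{R}{\left(-79 - 88\right)^{2}} = \frac{79319}{\left(-79 - 88\right)^{2}} = \frac{79319}{\left(-167\right)^{2}} = \frac{79319}{27889}$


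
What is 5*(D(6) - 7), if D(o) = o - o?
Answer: -35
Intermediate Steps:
D(o) = 0
5*(D(6) - 7) = 5*(0 - 7) = 5*(-7) = -35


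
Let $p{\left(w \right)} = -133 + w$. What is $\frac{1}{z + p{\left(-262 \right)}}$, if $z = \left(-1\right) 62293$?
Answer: $- \frac{1}{62688} \approx -1.5952 \cdot 10^{-5}$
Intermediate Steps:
$z = -62293$
$\frac{1}{z + p{\left(-262 \right)}} = \frac{1}{-62293 - 395} = \frac{1}{-62688} = - \frac{1}{62688}$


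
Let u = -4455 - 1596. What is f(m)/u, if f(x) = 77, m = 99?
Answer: -77/6051 ≈ -0.012725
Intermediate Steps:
u = -6051
f(m)/u = 77/(-6051) = 77*(-1/6051) = -77/6051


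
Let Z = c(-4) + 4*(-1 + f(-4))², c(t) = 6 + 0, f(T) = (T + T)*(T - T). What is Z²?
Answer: 100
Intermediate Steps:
f(T) = 0 (f(T) = (2*T)*0 = 0)
c(t) = 6
Z = 10 (Z = 6 + 4*(-1 + 0)² = 6 + 4*(-1)² = 6 + 4*1 = 6 + 4 = 10)
Z² = 10² = 100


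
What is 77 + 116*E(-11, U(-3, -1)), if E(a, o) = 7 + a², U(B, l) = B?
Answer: 14925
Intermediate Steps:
77 + 116*E(-11, U(-3, -1)) = 77 + 116*(7 + (-11)²) = 77 + 116*(7 + 121) = 77 + 116*128 = 77 + 14848 = 14925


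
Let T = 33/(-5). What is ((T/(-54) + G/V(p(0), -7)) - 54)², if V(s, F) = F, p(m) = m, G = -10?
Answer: 1091839849/396900 ≈ 2750.9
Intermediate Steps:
T = -33/5 (T = 33*(-⅕) = -33/5 ≈ -6.6000)
((T/(-54) + G/V(p(0), -7)) - 54)² = ((-33/5/(-54) - 10/(-7)) - 54)² = ((-33/5*(-1/54) - 10*(-⅐)) - 54)² = ((11/90 + 10/7) - 54)² = (977/630 - 54)² = (-33043/630)² = 1091839849/396900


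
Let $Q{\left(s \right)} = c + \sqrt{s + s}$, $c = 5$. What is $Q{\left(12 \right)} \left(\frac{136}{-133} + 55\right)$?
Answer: $\frac{35895}{133} + \frac{14358 \sqrt{6}}{133} \approx 534.32$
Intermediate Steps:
$Q{\left(s \right)} = 5 + \sqrt{2} \sqrt{s}$ ($Q{\left(s \right)} = 5 + \sqrt{s + s} = 5 + \sqrt{2 s} = 5 + \sqrt{2} \sqrt{s}$)
$Q{\left(12 \right)} \left(\frac{136}{-133} + 55\right) = \left(5 + \sqrt{2} \sqrt{12}\right) \left(\frac{136}{-133} + 55\right) = \left(5 + \sqrt{2} \cdot 2 \sqrt{3}\right) \left(136 \left(- \frac{1}{133}\right) + 55\right) = \left(5 + 2 \sqrt{6}\right) \left(- \frac{136}{133} + 55\right) = \left(5 + 2 \sqrt{6}\right) \frac{7179}{133} = \frac{35895}{133} + \frac{14358 \sqrt{6}}{133}$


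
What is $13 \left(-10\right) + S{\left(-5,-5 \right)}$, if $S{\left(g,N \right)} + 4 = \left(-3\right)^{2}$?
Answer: $-125$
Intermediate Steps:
$S{\left(g,N \right)} = 5$ ($S{\left(g,N \right)} = -4 + \left(-3\right)^{2} = -4 + 9 = 5$)
$13 \left(-10\right) + S{\left(-5,-5 \right)} = 13 \left(-10\right) + 5 = -130 + 5 = -125$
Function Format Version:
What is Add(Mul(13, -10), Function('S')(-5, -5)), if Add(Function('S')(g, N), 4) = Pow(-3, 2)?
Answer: -125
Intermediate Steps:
Function('S')(g, N) = 5 (Function('S')(g, N) = Add(-4, Pow(-3, 2)) = Add(-4, 9) = 5)
Add(Mul(13, -10), Function('S')(-5, -5)) = Add(Mul(13, -10), 5) = Add(-130, 5) = -125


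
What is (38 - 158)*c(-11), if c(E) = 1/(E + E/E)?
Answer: 12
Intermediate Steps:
c(E) = 1/(1 + E) (c(E) = 1/(E + 1) = 1/(1 + E))
(38 - 158)*c(-11) = (38 - 158)/(1 - 11) = -120/(-10) = -120*(-⅒) = 12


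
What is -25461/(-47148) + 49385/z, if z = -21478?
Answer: -296925437/168774124 ≈ -1.7593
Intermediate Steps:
-25461/(-47148) + 49385/z = -25461/(-47148) + 49385/(-21478) = -25461*(-1/47148) + 49385*(-1/21478) = 8487/15716 - 49385/21478 = -296925437/168774124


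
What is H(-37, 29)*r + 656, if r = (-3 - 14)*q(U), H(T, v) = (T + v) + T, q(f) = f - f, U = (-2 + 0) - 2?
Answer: 656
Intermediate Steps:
U = -4 (U = -2 - 2 = -4)
q(f) = 0
H(T, v) = v + 2*T
r = 0 (r = (-3 - 14)*0 = -17*0 = 0)
H(-37, 29)*r + 656 = (29 + 2*(-37))*0 + 656 = (29 - 74)*0 + 656 = -45*0 + 656 = 0 + 656 = 656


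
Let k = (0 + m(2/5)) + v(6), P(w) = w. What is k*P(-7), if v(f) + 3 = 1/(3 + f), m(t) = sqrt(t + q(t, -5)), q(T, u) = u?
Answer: 182/9 - 7*I*sqrt(115)/5 ≈ 20.222 - 15.013*I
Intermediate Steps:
m(t) = sqrt(-5 + t) (m(t) = sqrt(t - 5) = sqrt(-5 + t))
v(f) = -3 + 1/(3 + f)
k = -26/9 + I*sqrt(115)/5 (k = (0 + sqrt(-5 + 2/5)) + (-8 - 3*6)/(3 + 6) = (0 + sqrt(-5 + 2*(1/5))) + (-8 - 18)/9 = (0 + sqrt(-5 + 2/5)) + (1/9)*(-26) = (0 + sqrt(-23/5)) - 26/9 = (0 + I*sqrt(115)/5) - 26/9 = I*sqrt(115)/5 - 26/9 = -26/9 + I*sqrt(115)/5 ≈ -2.8889 + 2.1448*I)
k*P(-7) = (-26/9 + I*sqrt(115)/5)*(-7) = 182/9 - 7*I*sqrt(115)/5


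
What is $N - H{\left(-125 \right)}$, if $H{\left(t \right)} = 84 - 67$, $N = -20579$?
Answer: $-20596$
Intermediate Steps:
$H{\left(t \right)} = 17$
$N - H{\left(-125 \right)} = -20579 - 17 = -20596$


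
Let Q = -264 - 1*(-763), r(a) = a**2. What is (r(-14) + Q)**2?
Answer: 483025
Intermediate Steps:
Q = 499 (Q = -264 + 763 = 499)
(r(-14) + Q)**2 = ((-14)**2 + 499)**2 = (196 + 499)**2 = 695**2 = 483025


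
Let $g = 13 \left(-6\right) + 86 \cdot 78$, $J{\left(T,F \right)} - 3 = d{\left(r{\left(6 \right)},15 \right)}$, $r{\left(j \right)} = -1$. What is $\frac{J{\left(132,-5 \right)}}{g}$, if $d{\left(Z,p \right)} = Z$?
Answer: $\frac{1}{3315} \approx 0.00030166$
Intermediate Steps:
$J{\left(T,F \right)} = 2$ ($J{\left(T,F \right)} = 3 - 1 = 2$)
$g = 6630$ ($g = -78 + 6708 = 6630$)
$\frac{J{\left(132,-5 \right)}}{g} = \frac{2}{6630} = 2 \cdot \frac{1}{6630} = \frac{1}{3315}$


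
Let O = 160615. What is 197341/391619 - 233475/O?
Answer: -11947464262/12579977137 ≈ -0.94972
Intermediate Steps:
197341/391619 - 233475/O = 197341/391619 - 233475/160615 = 197341*(1/391619) - 233475*1/160615 = 197341/391619 - 46695/32123 = -11947464262/12579977137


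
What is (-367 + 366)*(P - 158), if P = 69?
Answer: 89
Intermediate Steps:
(-367 + 366)*(P - 158) = (-367 + 366)*(69 - 158) = -1*(-89) = 89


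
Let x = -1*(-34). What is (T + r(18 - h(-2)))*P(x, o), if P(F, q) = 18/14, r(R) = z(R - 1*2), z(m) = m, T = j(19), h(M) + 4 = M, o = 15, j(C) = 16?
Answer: 342/7 ≈ 48.857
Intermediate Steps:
h(M) = -4 + M
T = 16
r(R) = -2 + R (r(R) = R - 1*2 = R - 2 = -2 + R)
x = 34
P(F, q) = 9/7 (P(F, q) = 18*(1/14) = 9/7)
(T + r(18 - h(-2)))*P(x, o) = (16 + (-2 + (18 - (-4 - 2))))*(9/7) = (16 + (-2 + (18 - 1*(-6))))*(9/7) = (16 + (-2 + (18 + 6)))*(9/7) = (16 + (-2 + 24))*(9/7) = (16 + 22)*(9/7) = 38*(9/7) = 342/7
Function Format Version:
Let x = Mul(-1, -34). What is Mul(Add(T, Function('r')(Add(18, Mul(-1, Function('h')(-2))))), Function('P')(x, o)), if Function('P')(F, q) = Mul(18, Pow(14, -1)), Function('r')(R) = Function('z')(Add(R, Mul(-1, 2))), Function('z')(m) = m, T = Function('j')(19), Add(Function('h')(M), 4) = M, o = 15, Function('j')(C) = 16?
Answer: Rational(342, 7) ≈ 48.857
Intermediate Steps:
Function('h')(M) = Add(-4, M)
T = 16
Function('r')(R) = Add(-2, R) (Function('r')(R) = Add(R, Mul(-1, 2)) = Add(R, -2) = Add(-2, R))
x = 34
Function('P')(F, q) = Rational(9, 7) (Function('P')(F, q) = Mul(18, Rational(1, 14)) = Rational(9, 7))
Mul(Add(T, Function('r')(Add(18, Mul(-1, Function('h')(-2))))), Function('P')(x, o)) = Mul(Add(16, Add(-2, Add(18, Mul(-1, Add(-4, -2))))), Rational(9, 7)) = Mul(Add(16, Add(-2, Add(18, Mul(-1, -6)))), Rational(9, 7)) = Mul(Add(16, Add(-2, Add(18, 6))), Rational(9, 7)) = Mul(Add(16, Add(-2, 24)), Rational(9, 7)) = Mul(Add(16, 22), Rational(9, 7)) = Mul(38, Rational(9, 7)) = Rational(342, 7)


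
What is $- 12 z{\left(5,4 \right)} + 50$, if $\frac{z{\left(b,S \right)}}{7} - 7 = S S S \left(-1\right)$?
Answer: $4838$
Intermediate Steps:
$z{\left(b,S \right)} = 49 - 7 S^{3}$ ($z{\left(b,S \right)} = 49 + 7 S S S \left(-1\right) = 49 + 7 S S^{2} \left(-1\right) = 49 + 7 S^{3} \left(-1\right) = 49 + 7 \left(- S^{3}\right) = 49 - 7 S^{3}$)
$- 12 z{\left(5,4 \right)} + 50 = - 12 \left(49 - 7 \cdot 4^{3}\right) + 50 = - 12 \left(49 - 448\right) + 50 = \left(-12\right) \left(-399\right) + 50 = 4788 + 50 = 4838$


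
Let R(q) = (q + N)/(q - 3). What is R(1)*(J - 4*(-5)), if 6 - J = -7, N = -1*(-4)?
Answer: -165/2 ≈ -82.500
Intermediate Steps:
N = 4
R(q) = (4 + q)/(-3 + q) (R(q) = (q + 4)/(q - 3) = (4 + q)/(-3 + q))
J = 13 (J = 6 - 1*(-7) = 6 + 7 = 13)
R(1)*(J - 4*(-5)) = ((4 + 1)/(-3 + 1))*(13 - 4*(-5)) = (5/(-2))*(13 + 20) = -½*5*33 = -5/2*33 = -165/2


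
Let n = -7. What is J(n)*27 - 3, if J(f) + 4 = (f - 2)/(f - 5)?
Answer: -363/4 ≈ -90.750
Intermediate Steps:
J(f) = -4 + (-2 + f)/(-5 + f) (J(f) = -4 + (f - 2)/(f - 5) = -4 + (-2 + f)/(-5 + f))
J(n)*27 - 3 = (3*(6 - 1*(-7))/(-5 - 7))*27 - 3 = (3*(6 + 7)/(-12))*27 - 3 = (3*(-1/12)*13)*27 - 3 = -13/4*27 - 3 = -351/4 - 3 = -363/4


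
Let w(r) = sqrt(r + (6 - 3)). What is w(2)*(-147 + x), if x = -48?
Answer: -195*sqrt(5) ≈ -436.03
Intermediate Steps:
w(r) = sqrt(3 + r) (w(r) = sqrt(r + 3) = sqrt(3 + r))
w(2)*(-147 + x) = sqrt(3 + 2)*(-147 - 48) = sqrt(5)*(-195) = -195*sqrt(5)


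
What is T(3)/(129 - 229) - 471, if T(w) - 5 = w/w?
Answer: -23553/50 ≈ -471.06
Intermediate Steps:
T(w) = 6 (T(w) = 5 + w/w = 5 + 1 = 6)
T(3)/(129 - 229) - 471 = 6/(129 - 229) - 471 = 6/(-100) - 471 = 6*(-1/100) - 471 = -3/50 - 471 = -23553/50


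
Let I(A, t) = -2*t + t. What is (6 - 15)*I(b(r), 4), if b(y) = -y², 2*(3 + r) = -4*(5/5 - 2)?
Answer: 36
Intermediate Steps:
r = -1 (r = -3 + (-4*(5/5 - 2))/2 = -3 + (-4*(5*(⅕) - 2))/2 = -3 + (-4*(1 - 2))/2 = -3 + (-4*(-1))/2 = -3 + (½)*4 = -3 + 2 = -1)
I(A, t) = -t
(6 - 15)*I(b(r), 4) = (6 - 15)*(-1*4) = -9*(-4) = 36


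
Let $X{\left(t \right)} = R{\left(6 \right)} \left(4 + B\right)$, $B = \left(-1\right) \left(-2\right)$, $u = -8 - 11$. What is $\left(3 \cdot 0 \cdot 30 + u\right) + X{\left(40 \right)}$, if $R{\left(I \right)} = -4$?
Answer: $-43$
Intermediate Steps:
$u = -19$
$B = 2$
$X{\left(t \right)} = -24$ ($X{\left(t \right)} = - 4 \left(4 + 2\right) = \left(-4\right) 6 = -24$)
$\left(3 \cdot 0 \cdot 30 + u\right) + X{\left(40 \right)} = \left(3 \cdot 0 \cdot 30 - 19\right) - 24 = \left(0 \cdot 30 - 19\right) - 24 = \left(0 - 19\right) - 24 = -19 - 24 = -43$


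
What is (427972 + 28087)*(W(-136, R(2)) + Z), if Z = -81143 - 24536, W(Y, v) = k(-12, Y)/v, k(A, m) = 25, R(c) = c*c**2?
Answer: -385555471013/8 ≈ -4.8194e+10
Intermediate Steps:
R(c) = c**3
W(Y, v) = 25/v
Z = -105679
(427972 + 28087)*(W(-136, R(2)) + Z) = (427972 + 28087)*(25/(2**3) - 105679) = 456059*(25/8 - 105679) = 456059*(-845407/8) = -385555471013/8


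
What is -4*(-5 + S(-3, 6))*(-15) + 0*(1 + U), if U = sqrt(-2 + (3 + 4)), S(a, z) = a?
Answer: -480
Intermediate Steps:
U = sqrt(5) (U = sqrt(-2 + 7) = sqrt(5) ≈ 2.2361)
-4*(-5 + S(-3, 6))*(-15) + 0*(1 + U) = -4*(-5 - 3)*(-15) + 0*(1 + sqrt(5)) = -4*(-8)*(-15) + 0 = 32*(-15) + 0 = -480 + 0 = -480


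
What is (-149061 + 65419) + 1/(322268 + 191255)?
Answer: -42952090765/513523 ≈ -83642.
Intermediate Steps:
(-149061 + 65419) + 1/(322268 + 191255) = -83642 + 1/513523 = -42952090765/513523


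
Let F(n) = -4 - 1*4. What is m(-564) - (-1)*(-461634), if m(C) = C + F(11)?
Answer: -462206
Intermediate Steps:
F(n) = -8 (F(n) = -4 - 4 = -8)
m(C) = -8 + C (m(C) = C - 8 = -8 + C)
m(-564) - (-1)*(-461634) = (-8 - 564) - (-1)*(-461634) = -572 - 1*461634 = -572 - 461634 = -462206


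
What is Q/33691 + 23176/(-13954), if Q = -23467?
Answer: -554140567/235062107 ≈ -2.3574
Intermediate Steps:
Q/33691 + 23176/(-13954) = -23467/33691 + 23176/(-13954) = -23467*1/33691 + 23176*(-1/13954) = -23467/33691 - 11588/6977 = -554140567/235062107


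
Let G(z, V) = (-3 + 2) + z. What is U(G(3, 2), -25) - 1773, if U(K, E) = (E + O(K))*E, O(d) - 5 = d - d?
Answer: -1273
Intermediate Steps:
O(d) = 5 (O(d) = 5 + (d - d) = 5 + 0 = 5)
G(z, V) = -1 + z
U(K, E) = E*(5 + E) (U(K, E) = (E + 5)*E = (5 + E)*E = E*(5 + E))
U(G(3, 2), -25) - 1773 = -25*(5 - 25) - 1773 = -25*(-20) - 1773 = 500 - 1773 = -1273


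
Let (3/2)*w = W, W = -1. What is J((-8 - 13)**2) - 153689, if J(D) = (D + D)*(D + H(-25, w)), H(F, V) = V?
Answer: 234685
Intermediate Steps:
w = -2/3 (w = (2/3)*(-1) = -2/3 ≈ -0.66667)
J(D) = 2*D*(-2/3 + D) (J(D) = (D + D)*(D - 2/3) = (2*D)*(-2/3 + D) = 2*D*(-2/3 + D))
J((-8 - 13)**2) - 153689 = 2*(-8 - 13)**2*(-2 + 3*(-8 - 13)**2)/3 - 153689 = (2/3)*(-21)**2*(-2 + 3*(-21)**2) - 153689 = (2/3)*441*(-2 + 3*441) - 153689 = (2/3)*441*(-2 + 1323) - 153689 = (2/3)*441*1321 - 153689 = 388374 - 153689 = 234685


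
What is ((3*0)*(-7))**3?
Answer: 0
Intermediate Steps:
((3*0)*(-7))**3 = (0*(-7))**3 = 0**3 = 0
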